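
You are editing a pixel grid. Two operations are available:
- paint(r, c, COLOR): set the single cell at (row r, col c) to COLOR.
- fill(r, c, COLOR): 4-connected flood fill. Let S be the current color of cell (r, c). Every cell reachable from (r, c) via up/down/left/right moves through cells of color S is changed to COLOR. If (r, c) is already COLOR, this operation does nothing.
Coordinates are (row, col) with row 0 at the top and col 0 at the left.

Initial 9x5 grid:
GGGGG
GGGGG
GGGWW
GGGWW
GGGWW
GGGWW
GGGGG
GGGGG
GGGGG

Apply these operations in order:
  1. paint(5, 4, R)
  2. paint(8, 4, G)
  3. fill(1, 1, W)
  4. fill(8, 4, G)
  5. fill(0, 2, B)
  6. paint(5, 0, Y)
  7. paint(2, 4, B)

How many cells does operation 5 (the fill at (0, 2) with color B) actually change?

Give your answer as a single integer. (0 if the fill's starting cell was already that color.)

After op 1 paint(5,4,R):
GGGGG
GGGGG
GGGWW
GGGWW
GGGWW
GGGWR
GGGGG
GGGGG
GGGGG
After op 2 paint(8,4,G):
GGGGG
GGGGG
GGGWW
GGGWW
GGGWW
GGGWR
GGGGG
GGGGG
GGGGG
After op 3 fill(1,1,W) [37 cells changed]:
WWWWW
WWWWW
WWWWW
WWWWW
WWWWW
WWWWR
WWWWW
WWWWW
WWWWW
After op 4 fill(8,4,G) [44 cells changed]:
GGGGG
GGGGG
GGGGG
GGGGG
GGGGG
GGGGR
GGGGG
GGGGG
GGGGG
After op 5 fill(0,2,B) [44 cells changed]:
BBBBB
BBBBB
BBBBB
BBBBB
BBBBB
BBBBR
BBBBB
BBBBB
BBBBB

Answer: 44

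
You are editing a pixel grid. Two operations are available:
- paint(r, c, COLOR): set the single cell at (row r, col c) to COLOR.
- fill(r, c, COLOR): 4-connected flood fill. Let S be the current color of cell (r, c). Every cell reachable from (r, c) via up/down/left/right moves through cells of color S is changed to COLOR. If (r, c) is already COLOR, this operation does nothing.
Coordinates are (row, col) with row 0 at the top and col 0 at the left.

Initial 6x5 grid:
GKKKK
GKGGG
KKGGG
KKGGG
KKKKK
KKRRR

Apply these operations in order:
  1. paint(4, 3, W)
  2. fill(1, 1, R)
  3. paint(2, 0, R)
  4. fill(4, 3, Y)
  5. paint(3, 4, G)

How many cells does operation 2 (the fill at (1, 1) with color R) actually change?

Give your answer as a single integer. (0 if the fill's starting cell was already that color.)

After op 1 paint(4,3,W):
GKKKK
GKGGG
KKGGG
KKGGG
KKKWK
KKRRR
After op 2 fill(1,1,R) [14 cells changed]:
GRRRR
GRGGG
RRGGG
RRGGG
RRRWK
RRRRR

Answer: 14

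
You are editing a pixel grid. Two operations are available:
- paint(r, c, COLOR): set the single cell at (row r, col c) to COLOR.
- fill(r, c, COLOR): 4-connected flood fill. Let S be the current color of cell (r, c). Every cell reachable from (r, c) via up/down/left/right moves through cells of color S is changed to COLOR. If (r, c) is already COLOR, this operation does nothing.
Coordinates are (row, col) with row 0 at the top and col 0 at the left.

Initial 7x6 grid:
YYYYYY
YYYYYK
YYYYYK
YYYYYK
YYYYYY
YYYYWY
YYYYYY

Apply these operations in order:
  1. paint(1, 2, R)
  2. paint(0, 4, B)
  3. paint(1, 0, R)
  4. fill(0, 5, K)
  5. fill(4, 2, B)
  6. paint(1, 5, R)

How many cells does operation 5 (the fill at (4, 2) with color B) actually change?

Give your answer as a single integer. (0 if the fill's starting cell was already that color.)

Answer: 34

Derivation:
After op 1 paint(1,2,R):
YYYYYY
YYRYYK
YYYYYK
YYYYYK
YYYYYY
YYYYWY
YYYYYY
After op 2 paint(0,4,B):
YYYYBY
YYRYYK
YYYYYK
YYYYYK
YYYYYY
YYYYWY
YYYYYY
After op 3 paint(1,0,R):
YYYYBY
RYRYYK
YYYYYK
YYYYYK
YYYYYY
YYYYWY
YYYYYY
After op 4 fill(0,5,K) [1 cells changed]:
YYYYBK
RYRYYK
YYYYYK
YYYYYK
YYYYYY
YYYYWY
YYYYYY
After op 5 fill(4,2,B) [34 cells changed]:
BBBBBK
RBRBBK
BBBBBK
BBBBBK
BBBBBB
BBBBWB
BBBBBB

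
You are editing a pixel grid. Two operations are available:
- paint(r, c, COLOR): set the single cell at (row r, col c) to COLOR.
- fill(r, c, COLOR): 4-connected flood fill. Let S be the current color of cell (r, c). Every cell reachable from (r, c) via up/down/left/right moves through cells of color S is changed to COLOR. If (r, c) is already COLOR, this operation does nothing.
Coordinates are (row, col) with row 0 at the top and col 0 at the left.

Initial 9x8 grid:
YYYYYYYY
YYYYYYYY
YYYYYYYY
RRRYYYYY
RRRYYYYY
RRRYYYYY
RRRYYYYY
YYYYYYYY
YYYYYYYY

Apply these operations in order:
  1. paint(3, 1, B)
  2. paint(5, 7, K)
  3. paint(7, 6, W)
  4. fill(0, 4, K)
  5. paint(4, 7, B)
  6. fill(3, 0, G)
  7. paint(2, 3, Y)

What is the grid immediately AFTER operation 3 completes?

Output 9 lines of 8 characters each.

After op 1 paint(3,1,B):
YYYYYYYY
YYYYYYYY
YYYYYYYY
RBRYYYYY
RRRYYYYY
RRRYYYYY
RRRYYYYY
YYYYYYYY
YYYYYYYY
After op 2 paint(5,7,K):
YYYYYYYY
YYYYYYYY
YYYYYYYY
RBRYYYYY
RRRYYYYY
RRRYYYYK
RRRYYYYY
YYYYYYYY
YYYYYYYY
After op 3 paint(7,6,W):
YYYYYYYY
YYYYYYYY
YYYYYYYY
RBRYYYYY
RRRYYYYY
RRRYYYYK
RRRYYYYY
YYYYYYWY
YYYYYYYY

Answer: YYYYYYYY
YYYYYYYY
YYYYYYYY
RBRYYYYY
RRRYYYYY
RRRYYYYK
RRRYYYYY
YYYYYYWY
YYYYYYYY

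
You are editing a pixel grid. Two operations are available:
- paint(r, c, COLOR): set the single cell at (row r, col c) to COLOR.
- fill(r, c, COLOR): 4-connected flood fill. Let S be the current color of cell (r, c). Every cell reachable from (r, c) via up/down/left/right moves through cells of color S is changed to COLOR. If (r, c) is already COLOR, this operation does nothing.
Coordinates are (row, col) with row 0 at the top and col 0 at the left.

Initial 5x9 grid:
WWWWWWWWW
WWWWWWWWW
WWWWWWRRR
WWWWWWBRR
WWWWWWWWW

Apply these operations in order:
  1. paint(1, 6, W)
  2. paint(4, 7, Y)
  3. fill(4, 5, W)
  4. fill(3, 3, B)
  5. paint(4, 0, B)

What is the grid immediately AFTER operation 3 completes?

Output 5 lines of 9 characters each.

After op 1 paint(1,6,W):
WWWWWWWWW
WWWWWWWWW
WWWWWWRRR
WWWWWWBRR
WWWWWWWWW
After op 2 paint(4,7,Y):
WWWWWWWWW
WWWWWWWWW
WWWWWWRRR
WWWWWWBRR
WWWWWWWYW
After op 3 fill(4,5,W) [0 cells changed]:
WWWWWWWWW
WWWWWWWWW
WWWWWWRRR
WWWWWWBRR
WWWWWWWYW

Answer: WWWWWWWWW
WWWWWWWWW
WWWWWWRRR
WWWWWWBRR
WWWWWWWYW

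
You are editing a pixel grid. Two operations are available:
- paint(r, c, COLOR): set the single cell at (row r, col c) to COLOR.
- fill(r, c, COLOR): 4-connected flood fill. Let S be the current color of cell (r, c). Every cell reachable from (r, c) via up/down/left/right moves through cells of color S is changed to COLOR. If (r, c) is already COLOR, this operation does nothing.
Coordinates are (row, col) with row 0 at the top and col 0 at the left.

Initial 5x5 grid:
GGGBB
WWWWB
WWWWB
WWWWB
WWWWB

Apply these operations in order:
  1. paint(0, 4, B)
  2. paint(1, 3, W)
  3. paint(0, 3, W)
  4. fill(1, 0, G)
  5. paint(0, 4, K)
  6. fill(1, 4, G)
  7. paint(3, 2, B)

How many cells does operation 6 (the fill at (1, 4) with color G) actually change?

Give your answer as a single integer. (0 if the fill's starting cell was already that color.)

Answer: 4

Derivation:
After op 1 paint(0,4,B):
GGGBB
WWWWB
WWWWB
WWWWB
WWWWB
After op 2 paint(1,3,W):
GGGBB
WWWWB
WWWWB
WWWWB
WWWWB
After op 3 paint(0,3,W):
GGGWB
WWWWB
WWWWB
WWWWB
WWWWB
After op 4 fill(1,0,G) [17 cells changed]:
GGGGB
GGGGB
GGGGB
GGGGB
GGGGB
After op 5 paint(0,4,K):
GGGGK
GGGGB
GGGGB
GGGGB
GGGGB
After op 6 fill(1,4,G) [4 cells changed]:
GGGGK
GGGGG
GGGGG
GGGGG
GGGGG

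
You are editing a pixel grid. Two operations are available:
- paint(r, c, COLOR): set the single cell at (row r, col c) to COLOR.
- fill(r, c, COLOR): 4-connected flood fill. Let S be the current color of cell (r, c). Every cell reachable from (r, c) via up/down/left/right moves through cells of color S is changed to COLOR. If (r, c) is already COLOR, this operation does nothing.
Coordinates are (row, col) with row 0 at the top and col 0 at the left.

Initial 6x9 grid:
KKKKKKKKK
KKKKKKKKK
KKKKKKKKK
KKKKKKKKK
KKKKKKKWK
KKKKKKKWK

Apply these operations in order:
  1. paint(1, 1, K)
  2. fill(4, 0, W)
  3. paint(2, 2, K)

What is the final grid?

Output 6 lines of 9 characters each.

After op 1 paint(1,1,K):
KKKKKKKKK
KKKKKKKKK
KKKKKKKKK
KKKKKKKKK
KKKKKKKWK
KKKKKKKWK
After op 2 fill(4,0,W) [52 cells changed]:
WWWWWWWWW
WWWWWWWWW
WWWWWWWWW
WWWWWWWWW
WWWWWWWWW
WWWWWWWWW
After op 3 paint(2,2,K):
WWWWWWWWW
WWWWWWWWW
WWKWWWWWW
WWWWWWWWW
WWWWWWWWW
WWWWWWWWW

Answer: WWWWWWWWW
WWWWWWWWW
WWKWWWWWW
WWWWWWWWW
WWWWWWWWW
WWWWWWWWW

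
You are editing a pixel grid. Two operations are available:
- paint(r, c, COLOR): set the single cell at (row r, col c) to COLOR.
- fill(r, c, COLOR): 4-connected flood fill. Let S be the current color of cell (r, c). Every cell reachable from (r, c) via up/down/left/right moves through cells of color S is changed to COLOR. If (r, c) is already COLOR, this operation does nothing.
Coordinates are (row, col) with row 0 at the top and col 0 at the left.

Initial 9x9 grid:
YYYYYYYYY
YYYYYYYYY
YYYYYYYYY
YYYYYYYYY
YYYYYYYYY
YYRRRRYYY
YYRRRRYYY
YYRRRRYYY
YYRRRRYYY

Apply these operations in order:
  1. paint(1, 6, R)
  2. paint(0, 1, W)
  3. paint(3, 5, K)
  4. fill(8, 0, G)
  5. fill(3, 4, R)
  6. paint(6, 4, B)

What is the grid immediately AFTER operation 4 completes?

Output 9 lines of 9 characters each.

After op 1 paint(1,6,R):
YYYYYYYYY
YYYYYYRYY
YYYYYYYYY
YYYYYYYYY
YYYYYYYYY
YYRRRRYYY
YYRRRRYYY
YYRRRRYYY
YYRRRRYYY
After op 2 paint(0,1,W):
YWYYYYYYY
YYYYYYRYY
YYYYYYYYY
YYYYYYYYY
YYYYYYYYY
YYRRRRYYY
YYRRRRYYY
YYRRRRYYY
YYRRRRYYY
After op 3 paint(3,5,K):
YWYYYYYYY
YYYYYYRYY
YYYYYYYYY
YYYYYKYYY
YYYYYYYYY
YYRRRRYYY
YYRRRRYYY
YYRRRRYYY
YYRRRRYYY
After op 4 fill(8,0,G) [62 cells changed]:
GWGGGGGGG
GGGGGGRGG
GGGGGGGGG
GGGGGKGGG
GGGGGGGGG
GGRRRRGGG
GGRRRRGGG
GGRRRRGGG
GGRRRRGGG

Answer: GWGGGGGGG
GGGGGGRGG
GGGGGGGGG
GGGGGKGGG
GGGGGGGGG
GGRRRRGGG
GGRRRRGGG
GGRRRRGGG
GGRRRRGGG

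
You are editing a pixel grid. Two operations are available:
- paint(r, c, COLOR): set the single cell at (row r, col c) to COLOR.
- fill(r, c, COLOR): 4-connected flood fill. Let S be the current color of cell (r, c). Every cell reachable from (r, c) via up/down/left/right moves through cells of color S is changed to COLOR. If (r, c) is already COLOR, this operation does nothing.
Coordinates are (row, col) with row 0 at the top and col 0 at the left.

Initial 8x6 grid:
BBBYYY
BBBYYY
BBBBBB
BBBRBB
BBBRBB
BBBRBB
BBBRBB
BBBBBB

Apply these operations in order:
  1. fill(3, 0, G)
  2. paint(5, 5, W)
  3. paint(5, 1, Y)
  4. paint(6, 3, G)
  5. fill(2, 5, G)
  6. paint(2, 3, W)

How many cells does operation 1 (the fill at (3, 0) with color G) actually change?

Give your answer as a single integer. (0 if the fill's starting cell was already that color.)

After op 1 fill(3,0,G) [38 cells changed]:
GGGYYY
GGGYYY
GGGGGG
GGGRGG
GGGRGG
GGGRGG
GGGRGG
GGGGGG

Answer: 38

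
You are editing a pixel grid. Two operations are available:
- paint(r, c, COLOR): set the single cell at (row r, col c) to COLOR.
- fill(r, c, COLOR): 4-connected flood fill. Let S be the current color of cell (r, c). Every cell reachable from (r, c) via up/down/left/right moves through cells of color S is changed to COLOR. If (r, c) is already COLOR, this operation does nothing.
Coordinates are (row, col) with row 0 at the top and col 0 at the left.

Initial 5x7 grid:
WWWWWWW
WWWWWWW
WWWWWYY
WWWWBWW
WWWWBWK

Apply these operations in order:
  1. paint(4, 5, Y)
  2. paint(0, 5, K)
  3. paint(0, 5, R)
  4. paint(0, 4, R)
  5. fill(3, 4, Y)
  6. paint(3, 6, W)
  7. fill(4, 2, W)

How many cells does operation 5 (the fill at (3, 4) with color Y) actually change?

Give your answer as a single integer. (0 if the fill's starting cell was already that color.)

Answer: 2

Derivation:
After op 1 paint(4,5,Y):
WWWWWWW
WWWWWWW
WWWWWYY
WWWWBWW
WWWWBYK
After op 2 paint(0,5,K):
WWWWWKW
WWWWWWW
WWWWWYY
WWWWBWW
WWWWBYK
After op 3 paint(0,5,R):
WWWWWRW
WWWWWWW
WWWWWYY
WWWWBWW
WWWWBYK
After op 4 paint(0,4,R):
WWWWRRW
WWWWWWW
WWWWWYY
WWWWBWW
WWWWBYK
After op 5 fill(3,4,Y) [2 cells changed]:
WWWWRRW
WWWWWWW
WWWWWYY
WWWWYWW
WWWWYYK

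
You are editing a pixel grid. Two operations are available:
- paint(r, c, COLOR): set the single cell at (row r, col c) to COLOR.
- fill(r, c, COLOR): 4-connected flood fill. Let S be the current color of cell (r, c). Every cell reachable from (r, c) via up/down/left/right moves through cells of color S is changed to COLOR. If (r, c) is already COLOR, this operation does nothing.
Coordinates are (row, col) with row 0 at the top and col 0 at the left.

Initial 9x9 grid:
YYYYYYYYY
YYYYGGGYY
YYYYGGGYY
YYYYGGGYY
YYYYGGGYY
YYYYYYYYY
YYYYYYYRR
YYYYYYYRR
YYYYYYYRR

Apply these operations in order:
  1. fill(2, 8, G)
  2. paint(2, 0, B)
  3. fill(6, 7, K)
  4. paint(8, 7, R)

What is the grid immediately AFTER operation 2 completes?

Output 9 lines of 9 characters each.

After op 1 fill(2,8,G) [63 cells changed]:
GGGGGGGGG
GGGGGGGGG
GGGGGGGGG
GGGGGGGGG
GGGGGGGGG
GGGGGGGGG
GGGGGGGRR
GGGGGGGRR
GGGGGGGRR
After op 2 paint(2,0,B):
GGGGGGGGG
GGGGGGGGG
BGGGGGGGG
GGGGGGGGG
GGGGGGGGG
GGGGGGGGG
GGGGGGGRR
GGGGGGGRR
GGGGGGGRR

Answer: GGGGGGGGG
GGGGGGGGG
BGGGGGGGG
GGGGGGGGG
GGGGGGGGG
GGGGGGGGG
GGGGGGGRR
GGGGGGGRR
GGGGGGGRR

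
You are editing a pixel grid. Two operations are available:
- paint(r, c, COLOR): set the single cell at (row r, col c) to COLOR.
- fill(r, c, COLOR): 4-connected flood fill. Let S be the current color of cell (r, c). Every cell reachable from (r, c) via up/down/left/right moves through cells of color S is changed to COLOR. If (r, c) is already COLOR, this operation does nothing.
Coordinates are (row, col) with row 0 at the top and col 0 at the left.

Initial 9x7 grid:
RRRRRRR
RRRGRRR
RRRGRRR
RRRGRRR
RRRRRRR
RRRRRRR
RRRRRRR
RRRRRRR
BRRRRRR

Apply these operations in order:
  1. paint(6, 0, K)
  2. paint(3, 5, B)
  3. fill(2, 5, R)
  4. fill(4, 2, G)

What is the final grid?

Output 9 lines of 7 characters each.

Answer: GGGGGGG
GGGGGGG
GGGGGGG
GGGGGBG
GGGGGGG
GGGGGGG
KGGGGGG
GGGGGGG
BGGGGGG

Derivation:
After op 1 paint(6,0,K):
RRRRRRR
RRRGRRR
RRRGRRR
RRRGRRR
RRRRRRR
RRRRRRR
KRRRRRR
RRRRRRR
BRRRRRR
After op 2 paint(3,5,B):
RRRRRRR
RRRGRRR
RRRGRRR
RRRGRBR
RRRRRRR
RRRRRRR
KRRRRRR
RRRRRRR
BRRRRRR
After op 3 fill(2,5,R) [0 cells changed]:
RRRRRRR
RRRGRRR
RRRGRRR
RRRGRBR
RRRRRRR
RRRRRRR
KRRRRRR
RRRRRRR
BRRRRRR
After op 4 fill(4,2,G) [57 cells changed]:
GGGGGGG
GGGGGGG
GGGGGGG
GGGGGBG
GGGGGGG
GGGGGGG
KGGGGGG
GGGGGGG
BGGGGGG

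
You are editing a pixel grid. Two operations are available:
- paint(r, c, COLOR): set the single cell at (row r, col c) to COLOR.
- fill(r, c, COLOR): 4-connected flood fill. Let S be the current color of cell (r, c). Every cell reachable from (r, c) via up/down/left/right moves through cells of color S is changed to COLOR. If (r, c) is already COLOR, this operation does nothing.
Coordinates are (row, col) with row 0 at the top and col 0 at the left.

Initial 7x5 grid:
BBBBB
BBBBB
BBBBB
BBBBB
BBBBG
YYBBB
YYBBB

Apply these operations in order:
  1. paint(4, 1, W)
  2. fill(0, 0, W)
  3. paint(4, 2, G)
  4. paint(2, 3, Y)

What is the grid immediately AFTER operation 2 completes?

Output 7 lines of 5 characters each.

After op 1 paint(4,1,W):
BBBBB
BBBBB
BBBBB
BBBBB
BWBBG
YYBBB
YYBBB
After op 2 fill(0,0,W) [29 cells changed]:
WWWWW
WWWWW
WWWWW
WWWWW
WWWWG
YYWWW
YYWWW

Answer: WWWWW
WWWWW
WWWWW
WWWWW
WWWWG
YYWWW
YYWWW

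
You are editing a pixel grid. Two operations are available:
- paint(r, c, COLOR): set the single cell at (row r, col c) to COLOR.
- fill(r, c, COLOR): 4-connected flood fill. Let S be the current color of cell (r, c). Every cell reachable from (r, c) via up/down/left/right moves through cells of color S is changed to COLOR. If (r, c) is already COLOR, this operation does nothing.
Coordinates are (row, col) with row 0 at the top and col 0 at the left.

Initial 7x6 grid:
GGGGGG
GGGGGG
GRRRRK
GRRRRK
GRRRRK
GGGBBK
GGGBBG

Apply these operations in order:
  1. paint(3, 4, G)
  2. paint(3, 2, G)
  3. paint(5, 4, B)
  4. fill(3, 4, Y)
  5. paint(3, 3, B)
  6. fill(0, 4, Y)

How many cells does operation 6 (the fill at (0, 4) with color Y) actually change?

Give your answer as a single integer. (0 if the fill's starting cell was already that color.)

Answer: 21

Derivation:
After op 1 paint(3,4,G):
GGGGGG
GGGGGG
GRRRRK
GRRRGK
GRRRRK
GGGBBK
GGGBBG
After op 2 paint(3,2,G):
GGGGGG
GGGGGG
GRRRRK
GRGRGK
GRRRRK
GGGBBK
GGGBBG
After op 3 paint(5,4,B):
GGGGGG
GGGGGG
GRRRRK
GRGRGK
GRRRRK
GGGBBK
GGGBBG
After op 4 fill(3,4,Y) [1 cells changed]:
GGGGGG
GGGGGG
GRRRRK
GRGRYK
GRRRRK
GGGBBK
GGGBBG
After op 5 paint(3,3,B):
GGGGGG
GGGGGG
GRRRRK
GRGBYK
GRRRRK
GGGBBK
GGGBBG
After op 6 fill(0,4,Y) [21 cells changed]:
YYYYYY
YYYYYY
YRRRRK
YRGBYK
YRRRRK
YYYBBK
YYYBBG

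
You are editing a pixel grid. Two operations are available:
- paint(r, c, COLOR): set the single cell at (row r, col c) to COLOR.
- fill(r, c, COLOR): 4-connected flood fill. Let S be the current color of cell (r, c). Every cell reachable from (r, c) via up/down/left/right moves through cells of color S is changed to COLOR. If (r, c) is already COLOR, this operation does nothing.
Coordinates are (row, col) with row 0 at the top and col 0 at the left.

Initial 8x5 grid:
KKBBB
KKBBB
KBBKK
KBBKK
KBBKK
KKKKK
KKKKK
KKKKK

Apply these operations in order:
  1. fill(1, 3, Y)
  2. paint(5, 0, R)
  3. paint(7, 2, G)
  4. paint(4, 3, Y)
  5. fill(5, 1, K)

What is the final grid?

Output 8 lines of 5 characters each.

Answer: KKYYY
KKYYY
KYYKK
KYYKK
KYYYK
RKKKK
KKKKK
KKGKK

Derivation:
After op 1 fill(1,3,Y) [12 cells changed]:
KKYYY
KKYYY
KYYKK
KYYKK
KYYKK
KKKKK
KKKKK
KKKKK
After op 2 paint(5,0,R):
KKYYY
KKYYY
KYYKK
KYYKK
KYYKK
RKKKK
KKKKK
KKKKK
After op 3 paint(7,2,G):
KKYYY
KKYYY
KYYKK
KYYKK
KYYKK
RKKKK
KKKKK
KKGKK
After op 4 paint(4,3,Y):
KKYYY
KKYYY
KYYKK
KYYKK
KYYYK
RKKKK
KKKKK
KKGKK
After op 5 fill(5,1,K) [0 cells changed]:
KKYYY
KKYYY
KYYKK
KYYKK
KYYYK
RKKKK
KKKKK
KKGKK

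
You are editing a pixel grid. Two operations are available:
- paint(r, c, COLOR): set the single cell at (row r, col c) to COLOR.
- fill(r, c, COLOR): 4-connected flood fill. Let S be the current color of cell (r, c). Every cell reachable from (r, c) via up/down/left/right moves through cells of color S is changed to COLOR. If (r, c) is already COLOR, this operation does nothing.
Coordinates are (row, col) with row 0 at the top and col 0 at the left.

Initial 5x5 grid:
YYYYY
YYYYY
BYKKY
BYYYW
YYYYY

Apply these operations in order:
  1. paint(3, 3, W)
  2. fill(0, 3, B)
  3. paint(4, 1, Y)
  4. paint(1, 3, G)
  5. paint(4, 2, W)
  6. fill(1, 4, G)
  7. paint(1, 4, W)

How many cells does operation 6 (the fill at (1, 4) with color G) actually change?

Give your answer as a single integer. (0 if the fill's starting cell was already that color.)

After op 1 paint(3,3,W):
YYYYY
YYYYY
BYKKY
BYYWW
YYYYY
After op 2 fill(0,3,B) [19 cells changed]:
BBBBB
BBBBB
BBKKB
BBBWW
BBBBB
After op 3 paint(4,1,Y):
BBBBB
BBBBB
BBKKB
BBBWW
BYBBB
After op 4 paint(1,3,G):
BBBBB
BBBGB
BBKKB
BBBWW
BYBBB
After op 5 paint(4,2,W):
BBBBB
BBBGB
BBKKB
BBBWW
BYWBB
After op 6 fill(1,4,G) [16 cells changed]:
GGGGG
GGGGG
GGKKG
GGGWW
GYWBB

Answer: 16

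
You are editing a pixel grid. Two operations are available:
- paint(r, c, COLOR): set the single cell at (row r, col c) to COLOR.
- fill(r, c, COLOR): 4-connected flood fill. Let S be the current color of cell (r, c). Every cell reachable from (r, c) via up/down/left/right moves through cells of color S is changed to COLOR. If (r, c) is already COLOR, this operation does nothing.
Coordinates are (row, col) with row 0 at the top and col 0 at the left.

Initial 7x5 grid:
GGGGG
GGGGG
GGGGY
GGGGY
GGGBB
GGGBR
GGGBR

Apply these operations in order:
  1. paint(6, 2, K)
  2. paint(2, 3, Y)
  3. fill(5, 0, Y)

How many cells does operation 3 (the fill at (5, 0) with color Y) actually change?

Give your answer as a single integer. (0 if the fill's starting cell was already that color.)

Answer: 25

Derivation:
After op 1 paint(6,2,K):
GGGGG
GGGGG
GGGGY
GGGGY
GGGBB
GGGBR
GGKBR
After op 2 paint(2,3,Y):
GGGGG
GGGGG
GGGYY
GGGGY
GGGBB
GGGBR
GGKBR
After op 3 fill(5,0,Y) [25 cells changed]:
YYYYY
YYYYY
YYYYY
YYYYY
YYYBB
YYYBR
YYKBR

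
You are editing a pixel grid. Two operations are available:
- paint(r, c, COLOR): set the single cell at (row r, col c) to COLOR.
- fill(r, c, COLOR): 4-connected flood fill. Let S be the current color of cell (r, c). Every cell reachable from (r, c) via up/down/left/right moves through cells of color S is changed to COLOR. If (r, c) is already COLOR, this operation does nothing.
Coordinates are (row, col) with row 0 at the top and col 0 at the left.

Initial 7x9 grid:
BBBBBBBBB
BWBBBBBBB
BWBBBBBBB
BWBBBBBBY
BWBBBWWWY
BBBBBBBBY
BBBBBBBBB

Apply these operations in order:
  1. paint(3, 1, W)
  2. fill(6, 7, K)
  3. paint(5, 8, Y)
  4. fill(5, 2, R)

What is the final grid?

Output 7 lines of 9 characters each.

Answer: RRRRRRRRR
RWRRRRRRR
RWRRRRRRR
RWRRRRRRY
RWRRRWWWY
RRRRRRRRY
RRRRRRRRR

Derivation:
After op 1 paint(3,1,W):
BBBBBBBBB
BWBBBBBBB
BWBBBBBBB
BWBBBBBBY
BWBBBWWWY
BBBBBBBBY
BBBBBBBBB
After op 2 fill(6,7,K) [53 cells changed]:
KKKKKKKKK
KWKKKKKKK
KWKKKKKKK
KWKKKKKKY
KWKKKWWWY
KKKKKKKKY
KKKKKKKKK
After op 3 paint(5,8,Y):
KKKKKKKKK
KWKKKKKKK
KWKKKKKKK
KWKKKKKKY
KWKKKWWWY
KKKKKKKKY
KKKKKKKKK
After op 4 fill(5,2,R) [53 cells changed]:
RRRRRRRRR
RWRRRRRRR
RWRRRRRRR
RWRRRRRRY
RWRRRWWWY
RRRRRRRRY
RRRRRRRRR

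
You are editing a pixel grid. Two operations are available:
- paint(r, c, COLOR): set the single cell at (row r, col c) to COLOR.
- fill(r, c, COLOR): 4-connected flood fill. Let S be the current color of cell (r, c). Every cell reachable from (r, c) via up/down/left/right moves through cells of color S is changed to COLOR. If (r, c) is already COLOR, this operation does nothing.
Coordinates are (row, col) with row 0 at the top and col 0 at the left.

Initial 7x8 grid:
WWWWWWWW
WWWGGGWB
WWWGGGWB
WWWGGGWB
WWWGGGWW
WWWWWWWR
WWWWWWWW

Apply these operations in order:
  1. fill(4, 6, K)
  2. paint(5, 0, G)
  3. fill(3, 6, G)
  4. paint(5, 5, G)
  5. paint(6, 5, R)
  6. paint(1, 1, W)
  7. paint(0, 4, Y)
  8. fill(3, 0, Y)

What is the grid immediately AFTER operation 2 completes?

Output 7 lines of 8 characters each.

After op 1 fill(4,6,K) [40 cells changed]:
KKKKKKKK
KKKGGGKB
KKKGGGKB
KKKGGGKB
KKKGGGKK
KKKKKKKR
KKKKKKKK
After op 2 paint(5,0,G):
KKKKKKKK
KKKGGGKB
KKKGGGKB
KKKGGGKB
KKKGGGKK
GKKKKKKR
KKKKKKKK

Answer: KKKKKKKK
KKKGGGKB
KKKGGGKB
KKKGGGKB
KKKGGGKK
GKKKKKKR
KKKKKKKK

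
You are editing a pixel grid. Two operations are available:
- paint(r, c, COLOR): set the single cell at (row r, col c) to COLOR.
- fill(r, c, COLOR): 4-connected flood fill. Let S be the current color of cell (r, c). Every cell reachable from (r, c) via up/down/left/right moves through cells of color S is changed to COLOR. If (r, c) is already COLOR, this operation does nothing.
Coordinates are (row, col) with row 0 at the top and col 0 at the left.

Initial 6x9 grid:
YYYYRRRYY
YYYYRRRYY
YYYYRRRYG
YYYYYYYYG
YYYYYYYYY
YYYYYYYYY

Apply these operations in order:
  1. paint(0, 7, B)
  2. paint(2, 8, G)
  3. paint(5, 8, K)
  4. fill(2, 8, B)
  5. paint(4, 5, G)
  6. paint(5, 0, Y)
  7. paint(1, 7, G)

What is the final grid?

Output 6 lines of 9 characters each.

After op 1 paint(0,7,B):
YYYYRRRBY
YYYYRRRYY
YYYYRRRYG
YYYYYYYYG
YYYYYYYYY
YYYYYYYYY
After op 2 paint(2,8,G):
YYYYRRRBY
YYYYRRRYY
YYYYRRRYG
YYYYYYYYG
YYYYYYYYY
YYYYYYYYY
After op 3 paint(5,8,K):
YYYYRRRBY
YYYYRRRYY
YYYYRRRYG
YYYYYYYYG
YYYYYYYYY
YYYYYYYYK
After op 4 fill(2,8,B) [2 cells changed]:
YYYYRRRBY
YYYYRRRYY
YYYYRRRYB
YYYYYYYYB
YYYYYYYYY
YYYYYYYYK
After op 5 paint(4,5,G):
YYYYRRRBY
YYYYRRRYY
YYYYRRRYB
YYYYYYYYB
YYYYYGYYY
YYYYYYYYK
After op 6 paint(5,0,Y):
YYYYRRRBY
YYYYRRRYY
YYYYRRRYB
YYYYYYYYB
YYYYYGYYY
YYYYYYYYK
After op 7 paint(1,7,G):
YYYYRRRBY
YYYYRRRGY
YYYYRRRYB
YYYYYYYYB
YYYYYGYYY
YYYYYYYYK

Answer: YYYYRRRBY
YYYYRRRGY
YYYYRRRYB
YYYYYYYYB
YYYYYGYYY
YYYYYYYYK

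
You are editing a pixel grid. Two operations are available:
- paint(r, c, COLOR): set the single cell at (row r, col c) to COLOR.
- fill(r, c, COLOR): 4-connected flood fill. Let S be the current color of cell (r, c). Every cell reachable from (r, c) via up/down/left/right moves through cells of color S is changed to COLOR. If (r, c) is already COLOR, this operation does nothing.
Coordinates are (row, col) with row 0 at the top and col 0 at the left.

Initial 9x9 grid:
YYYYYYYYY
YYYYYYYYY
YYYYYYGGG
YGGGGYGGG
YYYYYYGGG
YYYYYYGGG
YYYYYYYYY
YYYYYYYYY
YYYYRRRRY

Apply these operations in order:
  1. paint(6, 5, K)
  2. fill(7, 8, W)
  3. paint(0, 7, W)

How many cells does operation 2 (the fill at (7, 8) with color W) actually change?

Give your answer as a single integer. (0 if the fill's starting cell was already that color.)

Answer: 60

Derivation:
After op 1 paint(6,5,K):
YYYYYYYYY
YYYYYYYYY
YYYYYYGGG
YGGGGYGGG
YYYYYYGGG
YYYYYYGGG
YYYYYKYYY
YYYYYYYYY
YYYYRRRRY
After op 2 fill(7,8,W) [60 cells changed]:
WWWWWWWWW
WWWWWWWWW
WWWWWWGGG
WGGGGWGGG
WWWWWWGGG
WWWWWWGGG
WWWWWKWWW
WWWWWWWWW
WWWWRRRRW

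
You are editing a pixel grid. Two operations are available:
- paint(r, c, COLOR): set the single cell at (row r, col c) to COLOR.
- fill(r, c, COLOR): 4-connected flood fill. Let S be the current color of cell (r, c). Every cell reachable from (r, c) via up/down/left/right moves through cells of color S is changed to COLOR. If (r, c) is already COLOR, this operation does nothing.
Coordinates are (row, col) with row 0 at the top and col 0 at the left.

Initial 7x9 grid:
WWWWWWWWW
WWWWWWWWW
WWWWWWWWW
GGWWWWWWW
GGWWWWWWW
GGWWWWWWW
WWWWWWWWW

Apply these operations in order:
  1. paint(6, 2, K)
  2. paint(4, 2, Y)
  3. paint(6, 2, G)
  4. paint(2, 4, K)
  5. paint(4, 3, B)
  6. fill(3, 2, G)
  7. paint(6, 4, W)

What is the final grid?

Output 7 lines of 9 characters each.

Answer: GGGGGGGGG
GGGGGGGGG
GGGGKGGGG
GGGGGGGGG
GGYBGGGGG
GGGGGGGGG
WWGGWGGGG

Derivation:
After op 1 paint(6,2,K):
WWWWWWWWW
WWWWWWWWW
WWWWWWWWW
GGWWWWWWW
GGWWWWWWW
GGWWWWWWW
WWKWWWWWW
After op 2 paint(4,2,Y):
WWWWWWWWW
WWWWWWWWW
WWWWWWWWW
GGWWWWWWW
GGYWWWWWW
GGWWWWWWW
WWKWWWWWW
After op 3 paint(6,2,G):
WWWWWWWWW
WWWWWWWWW
WWWWWWWWW
GGWWWWWWW
GGYWWWWWW
GGWWWWWWW
WWGWWWWWW
After op 4 paint(2,4,K):
WWWWWWWWW
WWWWWWWWW
WWWWKWWWW
GGWWWWWWW
GGYWWWWWW
GGWWWWWWW
WWGWWWWWW
After op 5 paint(4,3,B):
WWWWWWWWW
WWWWWWWWW
WWWWKWWWW
GGWWWWWWW
GGYBWWWWW
GGWWWWWWW
WWGWWWWWW
After op 6 fill(3,2,G) [51 cells changed]:
GGGGGGGGG
GGGGGGGGG
GGGGKGGGG
GGGGGGGGG
GGYBGGGGG
GGGGGGGGG
WWGGGGGGG
After op 7 paint(6,4,W):
GGGGGGGGG
GGGGGGGGG
GGGGKGGGG
GGGGGGGGG
GGYBGGGGG
GGGGGGGGG
WWGGWGGGG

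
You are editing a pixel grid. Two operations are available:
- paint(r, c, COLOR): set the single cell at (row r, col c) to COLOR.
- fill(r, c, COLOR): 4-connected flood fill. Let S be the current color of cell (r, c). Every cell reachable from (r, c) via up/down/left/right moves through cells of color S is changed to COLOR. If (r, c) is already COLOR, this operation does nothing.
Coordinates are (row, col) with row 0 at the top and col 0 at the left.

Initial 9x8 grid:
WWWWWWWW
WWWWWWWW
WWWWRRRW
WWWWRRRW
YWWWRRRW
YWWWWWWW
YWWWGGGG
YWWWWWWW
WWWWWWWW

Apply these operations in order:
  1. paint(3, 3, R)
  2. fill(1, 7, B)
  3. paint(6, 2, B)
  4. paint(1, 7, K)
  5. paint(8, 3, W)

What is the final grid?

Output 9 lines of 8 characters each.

Answer: BBBBBBBB
BBBBBBBK
BBBBRRRB
BBBRRRRB
YBBBRRRB
YBBBBBBB
YBBBGGGG
YBBBBBBB
BBBWBBBB

Derivation:
After op 1 paint(3,3,R):
WWWWWWWW
WWWWWWWW
WWWWRRRW
WWWRRRRW
YWWWRRRW
YWWWWWWW
YWWWGGGG
YWWWWWWW
WWWWWWWW
After op 2 fill(1,7,B) [54 cells changed]:
BBBBBBBB
BBBBBBBB
BBBBRRRB
BBBRRRRB
YBBBRRRB
YBBBBBBB
YBBBGGGG
YBBBBBBB
BBBBBBBB
After op 3 paint(6,2,B):
BBBBBBBB
BBBBBBBB
BBBBRRRB
BBBRRRRB
YBBBRRRB
YBBBBBBB
YBBBGGGG
YBBBBBBB
BBBBBBBB
After op 4 paint(1,7,K):
BBBBBBBB
BBBBBBBK
BBBBRRRB
BBBRRRRB
YBBBRRRB
YBBBBBBB
YBBBGGGG
YBBBBBBB
BBBBBBBB
After op 5 paint(8,3,W):
BBBBBBBB
BBBBBBBK
BBBBRRRB
BBBRRRRB
YBBBRRRB
YBBBBBBB
YBBBGGGG
YBBBBBBB
BBBWBBBB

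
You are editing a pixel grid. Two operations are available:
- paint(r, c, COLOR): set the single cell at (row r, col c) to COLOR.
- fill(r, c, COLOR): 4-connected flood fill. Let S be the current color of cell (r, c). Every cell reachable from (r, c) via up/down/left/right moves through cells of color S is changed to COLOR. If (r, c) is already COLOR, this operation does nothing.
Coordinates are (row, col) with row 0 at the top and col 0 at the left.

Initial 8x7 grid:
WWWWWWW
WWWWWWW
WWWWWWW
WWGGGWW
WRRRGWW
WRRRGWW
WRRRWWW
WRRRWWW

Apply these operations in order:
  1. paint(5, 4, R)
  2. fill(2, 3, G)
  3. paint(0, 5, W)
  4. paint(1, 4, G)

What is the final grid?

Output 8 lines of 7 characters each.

Answer: GGGGGWG
GGGGGGG
GGGGGGG
GGGGGGG
GRRRGGG
GRRRRGG
GRRRGGG
GRRRGGG

Derivation:
After op 1 paint(5,4,R):
WWWWWWW
WWWWWWW
WWWWWWW
WWGGGWW
WRRRGWW
WRRRRWW
WRRRWWW
WRRRWWW
After op 2 fill(2,3,G) [39 cells changed]:
GGGGGGG
GGGGGGG
GGGGGGG
GGGGGGG
GRRRGGG
GRRRRGG
GRRRGGG
GRRRGGG
After op 3 paint(0,5,W):
GGGGGWG
GGGGGGG
GGGGGGG
GGGGGGG
GRRRGGG
GRRRRGG
GRRRGGG
GRRRGGG
After op 4 paint(1,4,G):
GGGGGWG
GGGGGGG
GGGGGGG
GGGGGGG
GRRRGGG
GRRRRGG
GRRRGGG
GRRRGGG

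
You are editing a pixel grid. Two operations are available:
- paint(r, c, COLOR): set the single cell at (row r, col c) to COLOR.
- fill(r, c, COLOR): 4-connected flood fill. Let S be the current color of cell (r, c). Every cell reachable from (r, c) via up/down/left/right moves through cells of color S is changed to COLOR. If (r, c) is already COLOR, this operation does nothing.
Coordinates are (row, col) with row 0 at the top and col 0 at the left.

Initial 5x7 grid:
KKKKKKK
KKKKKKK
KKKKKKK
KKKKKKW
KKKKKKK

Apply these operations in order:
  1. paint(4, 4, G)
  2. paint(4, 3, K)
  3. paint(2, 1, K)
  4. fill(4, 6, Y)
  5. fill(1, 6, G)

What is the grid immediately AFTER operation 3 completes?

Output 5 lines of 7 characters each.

Answer: KKKKKKK
KKKKKKK
KKKKKKK
KKKKKKW
KKKKGKK

Derivation:
After op 1 paint(4,4,G):
KKKKKKK
KKKKKKK
KKKKKKK
KKKKKKW
KKKKGKK
After op 2 paint(4,3,K):
KKKKKKK
KKKKKKK
KKKKKKK
KKKKKKW
KKKKGKK
After op 3 paint(2,1,K):
KKKKKKK
KKKKKKK
KKKKKKK
KKKKKKW
KKKKGKK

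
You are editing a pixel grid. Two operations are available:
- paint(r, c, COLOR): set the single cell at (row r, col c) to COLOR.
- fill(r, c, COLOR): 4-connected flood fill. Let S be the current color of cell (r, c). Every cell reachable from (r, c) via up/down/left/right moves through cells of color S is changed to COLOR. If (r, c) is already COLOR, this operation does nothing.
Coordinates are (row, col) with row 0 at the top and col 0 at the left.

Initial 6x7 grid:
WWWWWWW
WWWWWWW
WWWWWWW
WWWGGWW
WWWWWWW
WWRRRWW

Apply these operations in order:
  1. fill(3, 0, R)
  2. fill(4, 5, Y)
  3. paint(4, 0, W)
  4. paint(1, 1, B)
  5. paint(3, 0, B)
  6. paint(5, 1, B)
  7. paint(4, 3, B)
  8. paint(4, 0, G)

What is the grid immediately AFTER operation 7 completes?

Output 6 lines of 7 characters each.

Answer: YYYYYYY
YBYYYYY
YYYYYYY
BYYGGYY
WYYBYYY
YBYYYYY

Derivation:
After op 1 fill(3,0,R) [37 cells changed]:
RRRRRRR
RRRRRRR
RRRRRRR
RRRGGRR
RRRRRRR
RRRRRRR
After op 2 fill(4,5,Y) [40 cells changed]:
YYYYYYY
YYYYYYY
YYYYYYY
YYYGGYY
YYYYYYY
YYYYYYY
After op 3 paint(4,0,W):
YYYYYYY
YYYYYYY
YYYYYYY
YYYGGYY
WYYYYYY
YYYYYYY
After op 4 paint(1,1,B):
YYYYYYY
YBYYYYY
YYYYYYY
YYYGGYY
WYYYYYY
YYYYYYY
After op 5 paint(3,0,B):
YYYYYYY
YBYYYYY
YYYYYYY
BYYGGYY
WYYYYYY
YYYYYYY
After op 6 paint(5,1,B):
YYYYYYY
YBYYYYY
YYYYYYY
BYYGGYY
WYYYYYY
YBYYYYY
After op 7 paint(4,3,B):
YYYYYYY
YBYYYYY
YYYYYYY
BYYGGYY
WYYBYYY
YBYYYYY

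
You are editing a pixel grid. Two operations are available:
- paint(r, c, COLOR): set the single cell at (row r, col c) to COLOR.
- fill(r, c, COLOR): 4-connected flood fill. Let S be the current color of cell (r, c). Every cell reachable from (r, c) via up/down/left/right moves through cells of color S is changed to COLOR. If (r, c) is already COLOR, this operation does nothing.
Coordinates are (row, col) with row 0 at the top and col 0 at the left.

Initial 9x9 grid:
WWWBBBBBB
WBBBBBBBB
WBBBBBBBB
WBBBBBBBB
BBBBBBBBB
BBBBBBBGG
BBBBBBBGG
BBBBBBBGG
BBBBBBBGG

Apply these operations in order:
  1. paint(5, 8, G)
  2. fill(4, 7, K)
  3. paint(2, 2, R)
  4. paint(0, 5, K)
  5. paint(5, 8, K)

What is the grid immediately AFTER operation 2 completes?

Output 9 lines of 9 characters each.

After op 1 paint(5,8,G):
WWWBBBBBB
WBBBBBBBB
WBBBBBBBB
WBBBBBBBB
BBBBBBBBB
BBBBBBBGG
BBBBBBBGG
BBBBBBBGG
BBBBBBBGG
After op 2 fill(4,7,K) [67 cells changed]:
WWWKKKKKK
WKKKKKKKK
WKKKKKKKK
WKKKKKKKK
KKKKKKKKK
KKKKKKKGG
KKKKKKKGG
KKKKKKKGG
KKKKKKKGG

Answer: WWWKKKKKK
WKKKKKKKK
WKKKKKKKK
WKKKKKKKK
KKKKKKKKK
KKKKKKKGG
KKKKKKKGG
KKKKKKKGG
KKKKKKKGG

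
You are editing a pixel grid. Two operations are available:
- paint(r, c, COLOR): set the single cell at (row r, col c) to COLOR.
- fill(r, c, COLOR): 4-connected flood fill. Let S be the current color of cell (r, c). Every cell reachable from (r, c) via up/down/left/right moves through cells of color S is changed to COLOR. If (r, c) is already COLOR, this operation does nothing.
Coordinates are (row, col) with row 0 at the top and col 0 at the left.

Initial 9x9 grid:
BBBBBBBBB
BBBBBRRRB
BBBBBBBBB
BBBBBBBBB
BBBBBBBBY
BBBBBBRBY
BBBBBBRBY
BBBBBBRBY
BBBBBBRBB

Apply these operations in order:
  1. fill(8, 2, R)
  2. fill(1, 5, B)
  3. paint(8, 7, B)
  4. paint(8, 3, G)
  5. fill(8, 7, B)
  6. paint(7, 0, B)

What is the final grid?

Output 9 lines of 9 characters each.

After op 1 fill(8,2,R) [70 cells changed]:
RRRRRRRRR
RRRRRRRRR
RRRRRRRRR
RRRRRRRRR
RRRRRRRRY
RRRRRRRRY
RRRRRRRRY
RRRRRRRRY
RRRRRRRRR
After op 2 fill(1,5,B) [77 cells changed]:
BBBBBBBBB
BBBBBBBBB
BBBBBBBBB
BBBBBBBBB
BBBBBBBBY
BBBBBBBBY
BBBBBBBBY
BBBBBBBBY
BBBBBBBBB
After op 3 paint(8,7,B):
BBBBBBBBB
BBBBBBBBB
BBBBBBBBB
BBBBBBBBB
BBBBBBBBY
BBBBBBBBY
BBBBBBBBY
BBBBBBBBY
BBBBBBBBB
After op 4 paint(8,3,G):
BBBBBBBBB
BBBBBBBBB
BBBBBBBBB
BBBBBBBBB
BBBBBBBBY
BBBBBBBBY
BBBBBBBBY
BBBBBBBBY
BBBGBBBBB
After op 5 fill(8,7,B) [0 cells changed]:
BBBBBBBBB
BBBBBBBBB
BBBBBBBBB
BBBBBBBBB
BBBBBBBBY
BBBBBBBBY
BBBBBBBBY
BBBBBBBBY
BBBGBBBBB
After op 6 paint(7,0,B):
BBBBBBBBB
BBBBBBBBB
BBBBBBBBB
BBBBBBBBB
BBBBBBBBY
BBBBBBBBY
BBBBBBBBY
BBBBBBBBY
BBBGBBBBB

Answer: BBBBBBBBB
BBBBBBBBB
BBBBBBBBB
BBBBBBBBB
BBBBBBBBY
BBBBBBBBY
BBBBBBBBY
BBBBBBBBY
BBBGBBBBB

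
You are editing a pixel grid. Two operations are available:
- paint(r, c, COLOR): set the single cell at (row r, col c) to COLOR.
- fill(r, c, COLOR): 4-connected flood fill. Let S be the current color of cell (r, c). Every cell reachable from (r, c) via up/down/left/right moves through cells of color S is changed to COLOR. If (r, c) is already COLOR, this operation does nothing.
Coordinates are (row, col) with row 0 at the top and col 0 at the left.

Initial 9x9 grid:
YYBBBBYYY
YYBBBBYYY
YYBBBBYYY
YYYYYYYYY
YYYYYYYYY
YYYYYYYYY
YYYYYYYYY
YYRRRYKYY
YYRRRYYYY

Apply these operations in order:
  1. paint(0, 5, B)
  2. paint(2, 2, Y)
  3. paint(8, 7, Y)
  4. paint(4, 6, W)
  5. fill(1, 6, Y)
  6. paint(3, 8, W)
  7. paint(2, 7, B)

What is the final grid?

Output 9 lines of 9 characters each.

After op 1 paint(0,5,B):
YYBBBBYYY
YYBBBBYYY
YYBBBBYYY
YYYYYYYYY
YYYYYYYYY
YYYYYYYYY
YYYYYYYYY
YYRRRYKYY
YYRRRYYYY
After op 2 paint(2,2,Y):
YYBBBBYYY
YYBBBBYYY
YYYBBBYYY
YYYYYYYYY
YYYYYYYYY
YYYYYYYYY
YYYYYYYYY
YYRRRYKYY
YYRRRYYYY
After op 3 paint(8,7,Y):
YYBBBBYYY
YYBBBBYYY
YYYBBBYYY
YYYYYYYYY
YYYYYYYYY
YYYYYYYYY
YYYYYYYYY
YYRRRYKYY
YYRRRYYYY
After op 4 paint(4,6,W):
YYBBBBYYY
YYBBBBYYY
YYYBBBYYY
YYYYYYYYY
YYYYYYWYY
YYYYYYYYY
YYYYYYYYY
YYRRRYKYY
YYRRRYYYY
After op 5 fill(1,6,Y) [0 cells changed]:
YYBBBBYYY
YYBBBBYYY
YYYBBBYYY
YYYYYYYYY
YYYYYYWYY
YYYYYYYYY
YYYYYYYYY
YYRRRYKYY
YYRRRYYYY
After op 6 paint(3,8,W):
YYBBBBYYY
YYBBBBYYY
YYYBBBYYY
YYYYYYYYW
YYYYYYWYY
YYYYYYYYY
YYYYYYYYY
YYRRRYKYY
YYRRRYYYY
After op 7 paint(2,7,B):
YYBBBBYYY
YYBBBBYYY
YYYBBBYBY
YYYYYYYYW
YYYYYYWYY
YYYYYYYYY
YYYYYYYYY
YYRRRYKYY
YYRRRYYYY

Answer: YYBBBBYYY
YYBBBBYYY
YYYBBBYBY
YYYYYYYYW
YYYYYYWYY
YYYYYYYYY
YYYYYYYYY
YYRRRYKYY
YYRRRYYYY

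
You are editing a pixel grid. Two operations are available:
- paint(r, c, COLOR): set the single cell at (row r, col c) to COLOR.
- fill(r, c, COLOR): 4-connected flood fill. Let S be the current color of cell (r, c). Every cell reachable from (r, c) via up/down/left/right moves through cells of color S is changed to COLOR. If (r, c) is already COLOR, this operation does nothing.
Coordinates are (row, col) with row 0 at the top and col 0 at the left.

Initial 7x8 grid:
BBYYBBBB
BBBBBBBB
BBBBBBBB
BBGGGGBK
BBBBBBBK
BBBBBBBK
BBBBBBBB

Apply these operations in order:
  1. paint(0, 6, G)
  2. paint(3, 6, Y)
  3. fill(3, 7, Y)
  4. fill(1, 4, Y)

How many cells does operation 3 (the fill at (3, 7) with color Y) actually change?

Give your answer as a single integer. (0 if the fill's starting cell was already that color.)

Answer: 3

Derivation:
After op 1 paint(0,6,G):
BBYYBBGB
BBBBBBBB
BBBBBBBB
BBGGGGBK
BBBBBBBK
BBBBBBBK
BBBBBBBB
After op 2 paint(3,6,Y):
BBYYBBGB
BBBBBBBB
BBBBBBBB
BBGGGGYK
BBBBBBBK
BBBBBBBK
BBBBBBBB
After op 3 fill(3,7,Y) [3 cells changed]:
BBYYBBGB
BBBBBBBB
BBBBBBBB
BBGGGGYY
BBBBBBBY
BBBBBBBY
BBBBBBBB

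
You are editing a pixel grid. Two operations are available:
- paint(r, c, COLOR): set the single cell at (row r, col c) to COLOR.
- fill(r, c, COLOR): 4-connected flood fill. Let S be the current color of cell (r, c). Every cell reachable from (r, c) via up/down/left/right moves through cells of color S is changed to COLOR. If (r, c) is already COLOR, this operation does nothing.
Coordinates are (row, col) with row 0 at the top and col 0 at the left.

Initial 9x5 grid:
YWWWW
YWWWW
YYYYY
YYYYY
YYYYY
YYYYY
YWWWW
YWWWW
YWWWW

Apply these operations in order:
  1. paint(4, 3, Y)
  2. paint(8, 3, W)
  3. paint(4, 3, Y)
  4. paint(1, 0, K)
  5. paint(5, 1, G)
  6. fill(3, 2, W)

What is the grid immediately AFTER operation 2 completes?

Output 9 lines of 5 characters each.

After op 1 paint(4,3,Y):
YWWWW
YWWWW
YYYYY
YYYYY
YYYYY
YYYYY
YWWWW
YWWWW
YWWWW
After op 2 paint(8,3,W):
YWWWW
YWWWW
YYYYY
YYYYY
YYYYY
YYYYY
YWWWW
YWWWW
YWWWW

Answer: YWWWW
YWWWW
YYYYY
YYYYY
YYYYY
YYYYY
YWWWW
YWWWW
YWWWW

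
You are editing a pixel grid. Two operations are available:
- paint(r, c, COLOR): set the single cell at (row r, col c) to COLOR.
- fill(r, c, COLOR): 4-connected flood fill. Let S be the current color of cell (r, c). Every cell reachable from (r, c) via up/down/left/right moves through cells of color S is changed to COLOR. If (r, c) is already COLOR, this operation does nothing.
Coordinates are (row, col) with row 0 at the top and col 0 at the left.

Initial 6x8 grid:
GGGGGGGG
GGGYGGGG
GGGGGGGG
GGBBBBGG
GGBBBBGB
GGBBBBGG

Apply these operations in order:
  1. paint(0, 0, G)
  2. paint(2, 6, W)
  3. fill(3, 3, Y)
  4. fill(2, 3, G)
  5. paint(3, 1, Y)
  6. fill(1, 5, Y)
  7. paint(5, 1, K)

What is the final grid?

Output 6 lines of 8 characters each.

Answer: YYYYYYYY
YYYYYYYY
YYYYYYWY
YYYYYYYY
YYYYYYYB
YKYYYYYY

Derivation:
After op 1 paint(0,0,G):
GGGGGGGG
GGGYGGGG
GGGGGGGG
GGBBBBGG
GGBBBBGB
GGBBBBGG
After op 2 paint(2,6,W):
GGGGGGGG
GGGYGGGG
GGGGGGWG
GGBBBBGG
GGBBBBGB
GGBBBBGG
After op 3 fill(3,3,Y) [12 cells changed]:
GGGGGGGG
GGGYGGGG
GGGGGGWG
GGYYYYGG
GGYYYYGB
GGYYYYGG
After op 4 fill(2,3,G) [0 cells changed]:
GGGGGGGG
GGGYGGGG
GGGGGGWG
GGYYYYGG
GGYYYYGB
GGYYYYGG
After op 5 paint(3,1,Y):
GGGGGGGG
GGGYGGGG
GGGGGGWG
GYYYYYGG
GGYYYYGB
GGYYYYGG
After op 6 fill(1,5,Y) [32 cells changed]:
YYYYYYYY
YYYYYYYY
YYYYYYWY
YYYYYYYY
YYYYYYYB
YYYYYYYY
After op 7 paint(5,1,K):
YYYYYYYY
YYYYYYYY
YYYYYYWY
YYYYYYYY
YYYYYYYB
YKYYYYYY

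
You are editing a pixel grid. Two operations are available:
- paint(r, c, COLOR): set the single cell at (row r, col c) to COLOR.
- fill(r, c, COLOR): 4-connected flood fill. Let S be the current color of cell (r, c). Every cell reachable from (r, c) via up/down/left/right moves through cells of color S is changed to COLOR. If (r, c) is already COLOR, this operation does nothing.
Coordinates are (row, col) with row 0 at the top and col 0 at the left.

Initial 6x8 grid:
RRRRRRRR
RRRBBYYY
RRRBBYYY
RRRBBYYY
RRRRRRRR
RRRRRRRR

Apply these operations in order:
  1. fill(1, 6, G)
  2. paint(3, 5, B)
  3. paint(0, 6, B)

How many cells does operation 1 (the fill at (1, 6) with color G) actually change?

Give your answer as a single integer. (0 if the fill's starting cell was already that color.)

After op 1 fill(1,6,G) [9 cells changed]:
RRRRRRRR
RRRBBGGG
RRRBBGGG
RRRBBGGG
RRRRRRRR
RRRRRRRR

Answer: 9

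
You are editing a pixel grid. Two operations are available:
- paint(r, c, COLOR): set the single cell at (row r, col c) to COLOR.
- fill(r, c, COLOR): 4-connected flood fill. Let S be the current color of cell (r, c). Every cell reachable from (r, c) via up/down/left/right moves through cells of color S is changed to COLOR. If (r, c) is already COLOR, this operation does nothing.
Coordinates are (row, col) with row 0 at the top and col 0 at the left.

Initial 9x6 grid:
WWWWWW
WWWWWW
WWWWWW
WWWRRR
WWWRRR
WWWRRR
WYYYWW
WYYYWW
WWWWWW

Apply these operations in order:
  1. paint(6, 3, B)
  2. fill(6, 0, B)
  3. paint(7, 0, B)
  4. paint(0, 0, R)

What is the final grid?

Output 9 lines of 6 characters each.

Answer: RBBBBB
BBBBBB
BBBBBB
BBBRRR
BBBRRR
BBBRRR
BYYBBB
BYYYBB
BBBBBB

Derivation:
After op 1 paint(6,3,B):
WWWWWW
WWWWWW
WWWWWW
WWWRRR
WWWRRR
WWWRRR
WYYBWW
WYYYWW
WWWWWW
After op 2 fill(6,0,B) [39 cells changed]:
BBBBBB
BBBBBB
BBBBBB
BBBRRR
BBBRRR
BBBRRR
BYYBBB
BYYYBB
BBBBBB
After op 3 paint(7,0,B):
BBBBBB
BBBBBB
BBBBBB
BBBRRR
BBBRRR
BBBRRR
BYYBBB
BYYYBB
BBBBBB
After op 4 paint(0,0,R):
RBBBBB
BBBBBB
BBBBBB
BBBRRR
BBBRRR
BBBRRR
BYYBBB
BYYYBB
BBBBBB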